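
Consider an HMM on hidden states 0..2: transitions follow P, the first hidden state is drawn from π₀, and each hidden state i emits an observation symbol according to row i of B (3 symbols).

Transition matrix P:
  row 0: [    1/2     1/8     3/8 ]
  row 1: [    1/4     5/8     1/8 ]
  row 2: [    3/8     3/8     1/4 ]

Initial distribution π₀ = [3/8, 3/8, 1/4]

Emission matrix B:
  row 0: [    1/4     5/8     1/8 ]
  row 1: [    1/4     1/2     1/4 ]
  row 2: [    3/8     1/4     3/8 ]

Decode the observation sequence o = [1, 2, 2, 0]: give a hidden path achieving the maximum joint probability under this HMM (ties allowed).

t=0: δ = [2.344e-01, 1.875e-01, 6.250e-02]  (obs o_0=1)
t=1: δ = [1.465e-02, 2.930e-02, 3.296e-02]  ψ = [0, 1, 0]  (obs o_1=2)
t=2: δ = [1.545e-03, 4.578e-03, 3.090e-03]  ψ = [2, 1, 2]  (obs o_2=2)
t=3: δ = [2.897e-04, 7.153e-04, 2.897e-04]  ψ = [2, 1, 2]  (obs o_3=0)
backtrack: best end state = 1; path = [1, 1, 1, 1]

path = [1, 1, 1, 1]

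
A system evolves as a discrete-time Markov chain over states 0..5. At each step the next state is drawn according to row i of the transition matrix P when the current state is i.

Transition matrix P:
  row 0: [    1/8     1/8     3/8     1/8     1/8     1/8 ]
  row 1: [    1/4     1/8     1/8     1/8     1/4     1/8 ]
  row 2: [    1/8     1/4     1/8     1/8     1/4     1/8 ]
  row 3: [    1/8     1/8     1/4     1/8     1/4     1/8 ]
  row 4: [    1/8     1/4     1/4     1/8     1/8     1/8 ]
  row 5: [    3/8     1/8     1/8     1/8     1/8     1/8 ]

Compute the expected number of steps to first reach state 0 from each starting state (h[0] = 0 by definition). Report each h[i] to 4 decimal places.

h = [0.0000, 4.9231, 5.5385, 5.6154, 5.5385, 4.2308]

First-step conditioning: h[0] = 0; for i ≠ 0, h[i] = 1 + Σ_k P[i][k]·h[k].
  h[1] = 1 + 1/8·h[1] + 1/8·h[2] + 1/8·h[3] + 1/4·h[4] + 1/8·h[5]
  h[2] = 1 + 1/4·h[1] + 1/8·h[2] + 1/8·h[3] + 1/4·h[4] + 1/8·h[5]
  h[3] = 1 + 1/8·h[1] + 1/4·h[2] + 1/8·h[3] + 1/4·h[4] + 1/8·h[5]
  h[4] = 1 + 1/4·h[1] + 1/4·h[2] + 1/8·h[3] + 1/8·h[4] + 1/8·h[5]
  h[5] = 1 + 1/8·h[1] + 1/8·h[2] + 1/8·h[3] + 1/8·h[4] + 1/8·h[5]
Solving the 5×5 linear system over states ≠ 0 gives exactly h = [0, 64/13, 72/13, 73/13, 72/13, 55/13] (h[0] = 0 is the target).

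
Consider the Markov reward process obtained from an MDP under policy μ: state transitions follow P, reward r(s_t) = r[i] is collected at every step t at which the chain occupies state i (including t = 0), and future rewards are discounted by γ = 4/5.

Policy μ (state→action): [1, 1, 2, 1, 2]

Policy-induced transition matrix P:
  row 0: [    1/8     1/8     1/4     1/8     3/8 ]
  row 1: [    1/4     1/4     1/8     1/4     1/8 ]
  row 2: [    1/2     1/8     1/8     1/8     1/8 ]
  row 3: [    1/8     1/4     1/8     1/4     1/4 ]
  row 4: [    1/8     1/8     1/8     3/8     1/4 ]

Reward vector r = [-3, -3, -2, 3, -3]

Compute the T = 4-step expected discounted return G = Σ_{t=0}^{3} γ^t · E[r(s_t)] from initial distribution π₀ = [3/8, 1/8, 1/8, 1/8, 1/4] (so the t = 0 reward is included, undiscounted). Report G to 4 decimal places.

G = -4.9861

t=0: π = [0.3750, 0.1250, 0.1250, 0.1250, 0.2500], E[r] = -2.1250, γ^t·E[r] = -2.125000, running G = -2.125000
t=1: π = [0.1875, 0.1563, 0.1719, 0.2188, 0.2656], E[r] = -1.5156, γ^t·E[r] = -1.212500, running G = -3.337500
t=2: π = [0.2090, 0.1719, 0.1484, 0.2383, 0.2324], E[r] = -1.4219, γ^t·E[r] = -0.910000, running G = -4.247500
t=3: π = [0.2021, 0.1763, 0.1511, 0.2344, 0.2361], E[r] = -1.4426, γ^t·E[r] = -0.738625, running G = -4.986125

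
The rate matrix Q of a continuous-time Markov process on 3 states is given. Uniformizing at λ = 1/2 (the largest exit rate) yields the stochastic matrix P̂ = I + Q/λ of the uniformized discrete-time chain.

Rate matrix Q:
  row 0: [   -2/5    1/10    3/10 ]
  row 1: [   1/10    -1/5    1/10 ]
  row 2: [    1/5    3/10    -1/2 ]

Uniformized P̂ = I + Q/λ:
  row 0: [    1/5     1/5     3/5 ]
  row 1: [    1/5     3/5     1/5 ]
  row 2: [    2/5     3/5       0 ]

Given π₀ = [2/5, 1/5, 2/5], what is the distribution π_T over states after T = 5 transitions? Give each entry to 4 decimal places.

t=0: π = [0.4000, 0.2000, 0.4000]
t=1: π = [0.2800, 0.4400, 0.2800]
t=2: π = [0.2560, 0.4880, 0.2560]
t=3: π = [0.2512, 0.4976, 0.2512]
t=4: π = [0.2502, 0.4995, 0.2502]
t=5: π = [0.2500, 0.4999, 0.2500]

π = [0.2500, 0.4999, 0.2500]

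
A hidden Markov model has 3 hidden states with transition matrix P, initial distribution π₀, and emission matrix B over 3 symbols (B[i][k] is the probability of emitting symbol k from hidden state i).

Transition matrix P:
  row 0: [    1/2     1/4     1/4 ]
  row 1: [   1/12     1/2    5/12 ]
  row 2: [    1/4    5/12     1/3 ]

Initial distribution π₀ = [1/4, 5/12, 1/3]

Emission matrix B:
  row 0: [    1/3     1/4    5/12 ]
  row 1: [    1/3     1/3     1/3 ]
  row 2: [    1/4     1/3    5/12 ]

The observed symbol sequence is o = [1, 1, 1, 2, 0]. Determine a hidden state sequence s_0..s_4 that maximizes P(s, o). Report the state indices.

t=0: δ = [6.250e-02, 1.389e-01, 1.111e-01]  (obs o_0=1)
t=1: δ = [7.812e-03, 2.315e-02, 1.929e-02]  ψ = [0, 1, 1]  (obs o_1=1)
t=2: δ = [1.206e-03, 3.858e-03, 3.215e-03]  ψ = [2, 1, 1]  (obs o_2=1)
t=3: δ = [3.349e-04, 6.430e-04, 6.698e-04]  ψ = [2, 1, 1]  (obs o_3=2)
t=4: δ = [5.582e-05, 1.072e-04, 6.698e-05]  ψ = [0, 1, 1]  (obs o_4=0)
backtrack: best end state = 1; path = [1, 1, 1, 1, 1]

path = [1, 1, 1, 1, 1]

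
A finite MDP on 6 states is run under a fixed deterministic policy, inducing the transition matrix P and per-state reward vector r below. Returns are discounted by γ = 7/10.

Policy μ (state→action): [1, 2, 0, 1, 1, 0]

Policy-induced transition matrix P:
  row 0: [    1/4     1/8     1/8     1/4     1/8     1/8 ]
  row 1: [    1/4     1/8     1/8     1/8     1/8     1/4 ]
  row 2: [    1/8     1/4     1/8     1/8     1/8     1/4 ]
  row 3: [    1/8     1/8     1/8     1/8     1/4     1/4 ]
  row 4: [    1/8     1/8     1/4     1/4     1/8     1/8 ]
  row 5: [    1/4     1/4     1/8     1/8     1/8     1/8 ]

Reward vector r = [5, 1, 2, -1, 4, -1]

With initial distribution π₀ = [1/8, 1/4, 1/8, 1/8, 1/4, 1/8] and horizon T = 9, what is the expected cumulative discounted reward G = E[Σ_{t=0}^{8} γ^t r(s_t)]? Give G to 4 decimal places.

t=0: π = [0.1250, 0.2500, 0.1250, 0.1250, 0.2500, 0.1250], E[r] = 1.8750, γ^t·E[r] = 1.875000, running G = 1.875000
t=1: π = [0.1875, 0.1563, 0.1563, 0.1719, 0.1406, 0.1875], E[r] = 1.6094, γ^t·E[r] = 1.126563, running G = 3.001563
t=2: π = [0.1914, 0.1680, 0.1426, 0.1660, 0.1465, 0.1855], E[r] = 1.6445, γ^t·E[r] = 0.805820, running G = 3.807383
t=3: π = [0.1931, 0.1660, 0.1433, 0.1672, 0.1458, 0.1846], E[r] = 1.6494, γ^t·E[r] = 0.565749, running G = 4.373132
t=4: π = [0.1930, 0.1660, 0.1432, 0.1674, 0.1459, 0.1846], E[r] = 1.6489, γ^t·E[r] = 0.395907, running G = 4.769039
t=5: π = [0.1929, 0.1660, 0.1432, 0.1674, 0.1459, 0.1846], E[r] = 1.6489, γ^t·E[r] = 0.277130, running G = 5.046169
t=6: π = [0.1929, 0.1660, 0.1432, 0.1674, 0.1459, 0.1846], E[r] = 1.6489, γ^t·E[r] = 0.193990, running G = 5.240159
t=7: π = [0.1929, 0.1660, 0.1432, 0.1674, 0.1459, 0.1846], E[r] = 1.6489, γ^t·E[r] = 0.135793, running G = 5.375952
t=8: π = [0.1929, 0.1660, 0.1432, 0.1674, 0.1459, 0.1846], E[r] = 1.6489, γ^t·E[r] = 0.095055, running G = 5.471006

G = 5.4710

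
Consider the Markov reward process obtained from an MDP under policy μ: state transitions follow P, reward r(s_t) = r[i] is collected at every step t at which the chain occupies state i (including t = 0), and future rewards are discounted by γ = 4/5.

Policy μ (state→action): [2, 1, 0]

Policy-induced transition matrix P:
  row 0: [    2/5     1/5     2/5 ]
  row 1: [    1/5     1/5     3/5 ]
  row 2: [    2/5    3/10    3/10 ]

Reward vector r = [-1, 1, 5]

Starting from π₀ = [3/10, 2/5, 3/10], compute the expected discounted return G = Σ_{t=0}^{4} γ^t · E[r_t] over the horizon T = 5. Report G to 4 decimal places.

t=0: π = [0.3000, 0.4000, 0.3000], E[r] = 1.6000, γ^t·E[r] = 1.600000, running G = 1.600000
t=1: π = [0.3200, 0.2300, 0.4500], E[r] = 2.1600, γ^t·E[r] = 1.728000, running G = 3.328000
t=2: π = [0.3540, 0.2450, 0.4010], E[r] = 1.8960, γ^t·E[r] = 1.213440, running G = 4.541440
t=3: π = [0.3510, 0.2401, 0.4089], E[r] = 1.9336, γ^t·E[r] = 0.990003, running G = 5.531443
t=4: π = [0.3520, 0.2409, 0.4071], E[r] = 1.9246, γ^t·E[r] = 0.788300, running G = 6.319743

G = 6.3197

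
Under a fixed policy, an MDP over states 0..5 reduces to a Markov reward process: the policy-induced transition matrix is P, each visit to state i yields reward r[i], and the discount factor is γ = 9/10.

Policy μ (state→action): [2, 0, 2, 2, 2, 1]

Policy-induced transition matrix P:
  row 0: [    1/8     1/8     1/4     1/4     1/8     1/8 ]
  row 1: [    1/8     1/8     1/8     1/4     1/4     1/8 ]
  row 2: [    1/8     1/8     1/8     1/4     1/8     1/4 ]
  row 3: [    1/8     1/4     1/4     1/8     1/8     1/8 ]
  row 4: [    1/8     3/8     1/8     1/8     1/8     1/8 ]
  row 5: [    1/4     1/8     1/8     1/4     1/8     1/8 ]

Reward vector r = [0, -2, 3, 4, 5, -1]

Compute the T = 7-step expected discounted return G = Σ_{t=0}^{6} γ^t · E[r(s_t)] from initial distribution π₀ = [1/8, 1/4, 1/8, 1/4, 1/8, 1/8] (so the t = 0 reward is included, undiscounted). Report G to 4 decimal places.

G = 7.9427

t=0: π = [0.1250, 0.2500, 0.1250, 0.2500, 0.1250, 0.1250], E[r] = 1.3750, γ^t·E[r] = 1.375000, running G = 1.375000
t=1: π = [0.1406, 0.1875, 0.1719, 0.2031, 0.1563, 0.1406], E[r] = 1.5938, γ^t·E[r] = 1.434375, running G = 2.809375
t=2: π = [0.1426, 0.1895, 0.1680, 0.2051, 0.1484, 0.1465], E[r] = 1.5410, γ^t·E[r] = 1.248223, running G = 4.057598
t=3: π = [0.1433, 0.1877, 0.1685, 0.2058, 0.1487, 0.1460], E[r] = 1.5505, γ^t·E[r] = 1.130342, running G = 5.187939
t=4: π = [0.1432, 0.1879, 0.1686, 0.2057, 0.1485, 0.1461], E[r] = 1.5492, γ^t·E[r] = 1.016406, running G = 6.204346
t=5: π = [0.1433, 0.1878, 0.1686, 0.2057, 0.1485, 0.1461], E[r] = 1.5495, γ^t·E[r] = 0.914948, running G = 7.119294
t=6: π = [0.1433, 0.1878, 0.1686, 0.2057, 0.1485, 0.1461], E[r] = 1.5494, γ^t·E[r] = 0.823415, running G = 7.942709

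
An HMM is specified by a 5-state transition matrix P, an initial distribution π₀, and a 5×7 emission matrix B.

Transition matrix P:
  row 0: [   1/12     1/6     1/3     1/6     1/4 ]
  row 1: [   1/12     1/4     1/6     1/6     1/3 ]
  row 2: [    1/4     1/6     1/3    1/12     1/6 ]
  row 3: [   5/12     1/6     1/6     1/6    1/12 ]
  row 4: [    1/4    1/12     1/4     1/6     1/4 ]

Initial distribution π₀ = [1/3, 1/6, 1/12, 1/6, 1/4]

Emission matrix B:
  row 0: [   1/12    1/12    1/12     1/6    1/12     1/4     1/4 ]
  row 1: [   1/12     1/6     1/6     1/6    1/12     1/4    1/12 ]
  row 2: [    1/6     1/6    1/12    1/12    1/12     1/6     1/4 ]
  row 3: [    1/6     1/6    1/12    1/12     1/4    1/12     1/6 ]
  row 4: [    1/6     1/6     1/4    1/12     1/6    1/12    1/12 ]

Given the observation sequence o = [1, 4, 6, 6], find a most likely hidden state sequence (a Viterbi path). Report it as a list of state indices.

t=0: δ = [2.778e-02, 2.778e-02, 1.389e-02, 2.778e-02, 4.167e-02]  (obs o_0=1)
t=1: δ = [9.645e-04, 5.787e-04, 8.681e-04, 1.736e-03, 1.736e-03]  ψ = [3, 1, 4, 4, 4]  (obs o_1=4)
t=2: δ = [1.808e-04, 2.411e-05, 1.085e-04, 4.823e-05, 3.617e-05]  ψ = [3, 3, 4, 3, 4]  (obs o_2=6)
t=3: δ = [6.782e-06, 2.512e-06, 1.507e-05, 5.023e-06, 3.768e-06]  ψ = [2, 0, 0, 0, 0]  (obs o_3=6)
backtrack: best end state = 2; path = [4, 3, 0, 2]

path = [4, 3, 0, 2]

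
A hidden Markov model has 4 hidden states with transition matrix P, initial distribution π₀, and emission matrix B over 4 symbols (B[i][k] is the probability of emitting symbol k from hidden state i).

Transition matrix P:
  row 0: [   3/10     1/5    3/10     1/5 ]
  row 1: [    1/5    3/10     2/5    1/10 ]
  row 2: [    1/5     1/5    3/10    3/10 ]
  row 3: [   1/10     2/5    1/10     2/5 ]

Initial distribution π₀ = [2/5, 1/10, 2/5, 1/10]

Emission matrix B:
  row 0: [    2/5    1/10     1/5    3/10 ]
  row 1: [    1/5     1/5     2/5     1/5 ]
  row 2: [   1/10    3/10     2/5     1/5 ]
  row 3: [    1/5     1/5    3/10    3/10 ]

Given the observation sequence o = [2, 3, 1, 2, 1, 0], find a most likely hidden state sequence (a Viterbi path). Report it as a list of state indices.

t=0: δ = [8.000e-02, 4.000e-02, 1.600e-01, 3.000e-02]  (obs o_0=2)
t=1: δ = [9.600e-03, 6.400e-03, 9.600e-03, 1.440e-02]  ψ = [2, 2, 2, 2]  (obs o_1=3)
t=2: δ = [2.880e-04, 1.152e-03, 8.640e-04, 1.152e-03]  ψ = [0, 3, 0, 3]  (obs o_2=1)
t=3: δ = [4.608e-05, 1.843e-04, 1.843e-04, 1.382e-04]  ψ = [1, 3, 1, 3]  (obs o_3=2)
t=4: δ = [3.686e-06, 1.106e-05, 2.212e-05, 1.106e-05]  ψ = [1, 1, 1, 2]  (obs o_4=1)
t=5: δ = [1.769e-06, 8.847e-07, 6.636e-07, 1.327e-06]  ψ = [2, 2, 2, 2]  (obs o_5=0)
backtrack: best end state = 0; path = [2, 3, 3, 1, 2, 0]

path = [2, 3, 3, 1, 2, 0]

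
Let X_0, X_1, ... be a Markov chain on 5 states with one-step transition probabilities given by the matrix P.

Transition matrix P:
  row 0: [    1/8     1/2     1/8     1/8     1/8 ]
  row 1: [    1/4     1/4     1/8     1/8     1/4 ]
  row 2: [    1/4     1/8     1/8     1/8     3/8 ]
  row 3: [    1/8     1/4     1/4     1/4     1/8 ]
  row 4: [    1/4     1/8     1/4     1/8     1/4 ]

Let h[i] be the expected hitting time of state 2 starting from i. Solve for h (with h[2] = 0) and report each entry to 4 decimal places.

First-step conditioning: h[2] = 0; for i ≠ 2, h[i] = 1 + Σ_k P[i][k]·h[k].
  h[0] = 1 + 1/8·h[0] + 1/2·h[1] + 1/8·h[3] + 1/8·h[4]
  h[1] = 1 + 1/4·h[0] + 1/4·h[1] + 1/8·h[3] + 1/4·h[4]
  h[3] = 1 + 1/8·h[0] + 1/4·h[1] + 1/4·h[3] + 1/8·h[4]
  h[4] = 1 + 1/4·h[0] + 1/8·h[1] + 1/8·h[3] + 1/4·h[4]
Solving the 4×4 linear system over states ≠ 2 gives exactly h = [511/85, 504/85, 0, 88/17, 441/85] (h[2] = 0 is the target).

h = [6.0118, 5.9294, 0.0000, 5.1765, 5.1882]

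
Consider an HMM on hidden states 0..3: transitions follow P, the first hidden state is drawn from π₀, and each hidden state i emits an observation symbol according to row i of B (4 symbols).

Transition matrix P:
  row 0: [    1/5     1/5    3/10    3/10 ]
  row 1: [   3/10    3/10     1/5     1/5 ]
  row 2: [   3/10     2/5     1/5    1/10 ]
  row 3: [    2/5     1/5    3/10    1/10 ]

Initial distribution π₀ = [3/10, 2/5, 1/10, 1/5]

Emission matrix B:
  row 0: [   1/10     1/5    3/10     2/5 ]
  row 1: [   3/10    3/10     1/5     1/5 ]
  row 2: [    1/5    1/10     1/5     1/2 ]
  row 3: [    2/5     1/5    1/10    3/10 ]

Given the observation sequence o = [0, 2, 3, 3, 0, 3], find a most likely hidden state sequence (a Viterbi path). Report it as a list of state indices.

t=0: δ = [3.000e-02, 1.200e-01, 2.000e-02, 8.000e-02]  (obs o_0=0)
t=1: δ = [1.080e-02, 7.200e-03, 4.800e-03, 2.400e-03]  ψ = [1, 1, 1, 1]  (obs o_1=2)
t=2: δ = [8.640e-04, 4.320e-04, 1.620e-03, 9.720e-04]  ψ = [0, 0, 0, 0]  (obs o_2=3)
t=3: δ = [1.944e-04, 1.296e-04, 1.620e-04, 7.776e-05]  ψ = [2, 2, 2, 0]  (obs o_3=3)
t=4: δ = [4.860e-06, 1.944e-05, 1.166e-05, 2.333e-05]  ψ = [2, 2, 0, 0]  (obs o_4=0)
t=5: δ = [3.732e-06, 1.166e-06, 3.499e-06, 1.166e-06]  ψ = [3, 1, 3, 1]  (obs o_5=3)
backtrack: best end state = 0; path = [1, 0, 2, 0, 3, 0]

path = [1, 0, 2, 0, 3, 0]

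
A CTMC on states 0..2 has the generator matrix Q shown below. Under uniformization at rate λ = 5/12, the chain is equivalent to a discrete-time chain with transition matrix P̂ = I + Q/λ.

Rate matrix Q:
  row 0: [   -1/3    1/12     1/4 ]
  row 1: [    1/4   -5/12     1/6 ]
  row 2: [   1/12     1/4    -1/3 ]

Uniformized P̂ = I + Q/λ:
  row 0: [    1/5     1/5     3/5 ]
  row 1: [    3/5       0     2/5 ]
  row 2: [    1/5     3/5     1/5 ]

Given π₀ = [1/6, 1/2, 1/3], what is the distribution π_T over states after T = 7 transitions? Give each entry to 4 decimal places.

t=0: π = [0.1667, 0.5000, 0.3333]
t=1: π = [0.4000, 0.2333, 0.3667]
t=2: π = [0.2933, 0.3000, 0.4067]
t=3: π = [0.3200, 0.3027, 0.3773]
t=4: π = [0.3211, 0.2904, 0.3885]
t=5: π = [0.3162, 0.2973, 0.3865]
t=6: π = [0.3189, 0.2951, 0.3859]
t=7: π = [0.3181, 0.2953, 0.3866]

π = [0.3181, 0.2953, 0.3866]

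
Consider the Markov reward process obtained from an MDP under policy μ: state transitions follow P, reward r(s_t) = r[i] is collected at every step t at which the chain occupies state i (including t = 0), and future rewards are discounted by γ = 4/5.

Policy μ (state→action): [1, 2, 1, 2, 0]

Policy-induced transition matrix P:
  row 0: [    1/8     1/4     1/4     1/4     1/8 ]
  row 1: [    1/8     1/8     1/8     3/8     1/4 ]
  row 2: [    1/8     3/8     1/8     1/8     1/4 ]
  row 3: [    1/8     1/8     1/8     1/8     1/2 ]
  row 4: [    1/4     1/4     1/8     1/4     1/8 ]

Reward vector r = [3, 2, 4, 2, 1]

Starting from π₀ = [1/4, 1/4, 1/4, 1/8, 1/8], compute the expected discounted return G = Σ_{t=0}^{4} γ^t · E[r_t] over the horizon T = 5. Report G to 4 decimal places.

G = 7.8127

t=0: π = [0.2500, 0.2500, 0.2500, 0.1250, 0.1250], E[r] = 2.6250, γ^t·E[r] = 2.625000, running G = 2.625000
t=1: π = [0.1406, 0.2344, 0.1563, 0.2344, 0.2344], E[r] = 2.2188, γ^t·E[r] = 1.775000, running G = 4.400000
t=2: π = [0.1543, 0.2109, 0.1426, 0.2305, 0.2617], E[r] = 2.1777, γ^t·E[r] = 1.393750, running G = 5.793750
t=3: π = [0.1577, 0.2126, 0.1443, 0.2297, 0.2556], E[r] = 2.1907, γ^t·E[r] = 1.121625, running G = 6.915375
t=4: π = [0.1570, 0.2127, 0.1447, 0.2298, 0.2558], E[r] = 2.1906, γ^t·E[r] = 0.897275, running G = 7.812650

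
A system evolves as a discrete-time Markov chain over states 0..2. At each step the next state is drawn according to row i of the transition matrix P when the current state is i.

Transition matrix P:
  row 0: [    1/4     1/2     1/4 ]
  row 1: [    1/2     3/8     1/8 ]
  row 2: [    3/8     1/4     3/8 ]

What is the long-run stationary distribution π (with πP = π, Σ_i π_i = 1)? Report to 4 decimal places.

Balance equations π_j = Σ_i π_i·P[i][j]:
  π_0 = 1/4·π_0 + 1/2·π_1 + 3/8·π_2
  π_1 = 1/2·π_0 + 3/8·π_1 + 1/4·π_2
  normalize: π_0 + π_1 + π_2 = 1
Solving the linear system gives exactly π = [23/61, 24/61, 14/61].

π = [0.3770, 0.3934, 0.2295]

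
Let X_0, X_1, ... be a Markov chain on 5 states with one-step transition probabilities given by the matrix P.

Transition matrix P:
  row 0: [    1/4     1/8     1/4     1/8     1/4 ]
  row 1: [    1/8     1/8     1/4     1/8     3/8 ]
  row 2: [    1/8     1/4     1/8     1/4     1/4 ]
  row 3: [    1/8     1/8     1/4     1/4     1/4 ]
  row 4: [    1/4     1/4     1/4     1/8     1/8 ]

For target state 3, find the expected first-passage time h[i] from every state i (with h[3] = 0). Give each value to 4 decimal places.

First-step conditioning: h[3] = 0; for i ≠ 3, h[i] = 1 + Σ_k P[i][k]·h[k].
  h[0] = 1 + 1/4·h[0] + 1/8·h[1] + 1/4·h[2] + 1/4·h[4]
  h[1] = 1 + 1/8·h[0] + 1/8·h[1] + 1/4·h[2] + 3/8·h[4]
  h[2] = 1 + 1/8·h[0] + 1/4·h[1] + 1/8·h[2] + 1/4·h[4]
  h[4] = 1 + 1/4·h[0] + 1/4·h[1] + 1/4·h[2] + 1/8·h[4]
Solving the 4×4 linear system over states ≠ 3 gives exactly h = [72/11, 72/11, 64/11, 0, 72/11] (h[3] = 0 is the target).

h = [6.5455, 6.5455, 5.8182, 0.0000, 6.5455]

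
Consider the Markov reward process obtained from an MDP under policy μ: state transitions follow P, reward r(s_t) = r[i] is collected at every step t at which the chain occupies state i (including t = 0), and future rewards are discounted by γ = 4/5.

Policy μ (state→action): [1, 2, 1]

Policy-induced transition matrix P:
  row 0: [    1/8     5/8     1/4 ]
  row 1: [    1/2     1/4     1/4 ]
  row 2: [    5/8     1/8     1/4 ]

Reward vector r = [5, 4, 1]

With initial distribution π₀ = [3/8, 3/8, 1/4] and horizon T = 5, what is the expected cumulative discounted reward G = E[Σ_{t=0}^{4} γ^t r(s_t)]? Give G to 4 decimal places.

t=0: π = [0.3750, 0.3750, 0.2500], E[r] = 3.6250, γ^t·E[r] = 3.625000, running G = 3.625000
t=1: π = [0.3906, 0.3594, 0.2500], E[r] = 3.6406, γ^t·E[r] = 2.912500, running G = 6.537500
t=2: π = [0.3848, 0.3652, 0.2500], E[r] = 3.6348, γ^t·E[r] = 2.326250, running G = 8.863750
t=3: π = [0.3870, 0.3630, 0.2500], E[r] = 3.6370, γ^t·E[r] = 1.862125, running G = 10.725875
t=4: π = [0.3861, 0.3639, 0.2500], E[r] = 3.6361, γ^t·E[r] = 1.489363, running G = 12.215238

G = 12.2152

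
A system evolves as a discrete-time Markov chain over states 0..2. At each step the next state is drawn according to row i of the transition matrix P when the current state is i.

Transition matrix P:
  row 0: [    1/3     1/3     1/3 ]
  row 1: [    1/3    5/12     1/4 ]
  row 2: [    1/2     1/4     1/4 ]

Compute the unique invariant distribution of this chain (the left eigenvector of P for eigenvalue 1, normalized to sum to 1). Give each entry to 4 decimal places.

Balance equations π_j = Σ_i π_i·P[i][j]:
  π_0 = 1/3·π_0 + 1/3·π_1 + 1/2·π_2
  π_1 = 1/3·π_0 + 5/12·π_1 + 1/4·π_2
  normalize: π_0 + π_1 + π_2 = 1
Solving the linear system gives exactly π = [27/71, 24/71, 20/71].

π = [0.3803, 0.3380, 0.2817]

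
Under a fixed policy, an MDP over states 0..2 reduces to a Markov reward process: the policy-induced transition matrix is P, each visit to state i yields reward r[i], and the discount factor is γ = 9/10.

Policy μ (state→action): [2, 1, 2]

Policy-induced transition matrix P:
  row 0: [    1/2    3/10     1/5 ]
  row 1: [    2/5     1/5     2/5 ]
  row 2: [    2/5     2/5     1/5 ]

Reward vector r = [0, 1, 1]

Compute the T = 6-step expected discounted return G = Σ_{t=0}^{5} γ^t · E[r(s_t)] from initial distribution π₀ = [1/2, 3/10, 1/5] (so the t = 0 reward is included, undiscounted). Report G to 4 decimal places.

G = 2.5421

t=0: π = [0.5000, 0.3000, 0.2000], E[r] = 0.5000, γ^t·E[r] = 0.500000, running G = 0.500000
t=1: π = [0.4500, 0.2900, 0.2600], E[r] = 0.5500, γ^t·E[r] = 0.495000, running G = 0.995000
t=2: π = [0.4450, 0.2970, 0.2580], E[r] = 0.5550, γ^t·E[r] = 0.449550, running G = 1.444550
t=3: π = [0.4445, 0.2961, 0.2594], E[r] = 0.5555, γ^t·E[r] = 0.404960, running G = 1.849510
t=4: π = [0.4445, 0.2963, 0.2592], E[r] = 0.5556, γ^t·E[r] = 0.364496, running G = 2.214006
t=5: π = [0.4444, 0.2963, 0.2593], E[r] = 0.5556, γ^t·E[r] = 0.328050, running G = 2.542056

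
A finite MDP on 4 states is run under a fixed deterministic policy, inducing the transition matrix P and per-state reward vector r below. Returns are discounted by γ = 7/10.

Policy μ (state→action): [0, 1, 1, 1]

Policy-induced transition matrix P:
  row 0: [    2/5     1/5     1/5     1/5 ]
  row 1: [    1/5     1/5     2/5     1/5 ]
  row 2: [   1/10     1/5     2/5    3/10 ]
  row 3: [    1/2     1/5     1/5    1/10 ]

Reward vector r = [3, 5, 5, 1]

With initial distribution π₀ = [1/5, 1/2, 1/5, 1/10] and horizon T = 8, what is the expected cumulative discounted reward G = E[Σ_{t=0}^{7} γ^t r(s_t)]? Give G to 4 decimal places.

t=0: π = [0.2000, 0.5000, 0.2000, 0.1000], E[r] = 4.2000, γ^t·E[r] = 4.200000, running G = 4.200000
t=1: π = [0.2500, 0.2000, 0.3400, 0.2100], E[r] = 3.6600, γ^t·E[r] = 2.562000, running G = 6.762000
t=2: π = [0.2790, 0.2000, 0.3080, 0.2130], E[r] = 3.5900, γ^t·E[r] = 1.759100, running G = 8.521100
t=3: π = [0.2889, 0.2000, 0.3016, 0.2095], E[r] = 3.5842, γ^t·E[r] = 1.229381, running G = 9.750481
t=4: π = [0.2905, 0.2000, 0.3003, 0.2092], E[r] = 3.5822, γ^t·E[r] = 0.860091, running G = 10.610572
t=5: π = [0.2908, 0.2000, 0.3001, 0.2091], E[r] = 3.5819, γ^t·E[r] = 0.602011, running G = 11.212583
t=6: π = [0.2909, 0.2000, 0.3000, 0.2091], E[r] = 3.5818, γ^t·E[r] = 0.421399, running G = 11.633982
t=7: π = [0.2909, 0.2000, 0.3000, 0.2091], E[r] = 3.5818, γ^t·E[r] = 0.294978, running G = 11.928960

G = 11.9290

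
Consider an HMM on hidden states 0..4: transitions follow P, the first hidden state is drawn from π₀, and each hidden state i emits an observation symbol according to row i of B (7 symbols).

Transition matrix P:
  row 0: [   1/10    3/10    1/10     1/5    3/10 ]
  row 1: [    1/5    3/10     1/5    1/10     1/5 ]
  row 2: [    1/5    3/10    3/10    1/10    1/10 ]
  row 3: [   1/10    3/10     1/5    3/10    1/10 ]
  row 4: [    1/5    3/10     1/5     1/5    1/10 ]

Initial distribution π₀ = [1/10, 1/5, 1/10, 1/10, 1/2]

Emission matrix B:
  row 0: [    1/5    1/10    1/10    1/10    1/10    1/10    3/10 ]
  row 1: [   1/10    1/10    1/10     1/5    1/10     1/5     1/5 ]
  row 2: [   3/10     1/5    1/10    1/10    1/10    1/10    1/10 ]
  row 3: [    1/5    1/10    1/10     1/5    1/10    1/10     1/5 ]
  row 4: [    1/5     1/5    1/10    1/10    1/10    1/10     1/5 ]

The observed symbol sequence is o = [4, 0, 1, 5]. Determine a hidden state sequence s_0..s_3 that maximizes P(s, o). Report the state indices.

path = [4, 2, 2, 1]

t=0: δ = [1.000e-02, 2.000e-02, 1.000e-02, 1.000e-02, 5.000e-02]  (obs o_0=4)
t=1: δ = [2.000e-03, 1.500e-03, 3.000e-03, 2.000e-03, 1.000e-03]  ψ = [4, 4, 4, 4, 4]  (obs o_1=0)
t=2: δ = [6.000e-05, 9.000e-05, 1.800e-04, 6.000e-05, 1.200e-04]  ψ = [2, 2, 2, 3, 0]  (obs o_2=1)
t=3: δ = [3.600e-06, 1.080e-05, 5.400e-06, 2.400e-06, 1.800e-06]  ψ = [2, 2, 2, 4, 0]  (obs o_3=5)
backtrack: best end state = 1; path = [4, 2, 2, 1]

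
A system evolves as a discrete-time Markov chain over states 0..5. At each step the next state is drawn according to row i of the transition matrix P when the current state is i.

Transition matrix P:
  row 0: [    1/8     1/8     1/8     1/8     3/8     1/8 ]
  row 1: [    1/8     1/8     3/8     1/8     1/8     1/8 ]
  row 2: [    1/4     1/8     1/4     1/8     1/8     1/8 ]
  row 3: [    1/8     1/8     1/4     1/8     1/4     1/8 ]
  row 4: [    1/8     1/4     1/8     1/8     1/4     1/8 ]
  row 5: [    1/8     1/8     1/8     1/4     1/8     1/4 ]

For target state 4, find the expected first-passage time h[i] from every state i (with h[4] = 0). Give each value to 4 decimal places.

h = [4.1592, 5.4960, 5.3475, 4.8276, 0.0000, 5.4430]

First-step conditioning: h[4] = 0; for i ≠ 4, h[i] = 1 + Σ_k P[i][k]·h[k].
  h[0] = 1 + 1/8·h[0] + 1/8·h[1] + 1/8·h[2] + 1/8·h[3] + 1/8·h[5]
  h[1] = 1 + 1/8·h[0] + 1/8·h[1] + 3/8·h[2] + 1/8·h[3] + 1/8·h[5]
  h[2] = 1 + 1/4·h[0] + 1/8·h[1] + 1/4·h[2] + 1/8·h[3] + 1/8·h[5]
  h[3] = 1 + 1/8·h[0] + 1/8·h[1] + 1/4·h[2] + 1/8·h[3] + 1/8·h[5]
  h[5] = 1 + 1/8·h[0] + 1/8·h[1] + 1/8·h[2] + 1/4·h[3] + 1/4·h[5]
Solving the 5×5 linear system over states ≠ 4 gives exactly h = [1568/377, 2072/377, 2016/377, 140/29, 0, 2052/377] (h[4] = 0 is the target).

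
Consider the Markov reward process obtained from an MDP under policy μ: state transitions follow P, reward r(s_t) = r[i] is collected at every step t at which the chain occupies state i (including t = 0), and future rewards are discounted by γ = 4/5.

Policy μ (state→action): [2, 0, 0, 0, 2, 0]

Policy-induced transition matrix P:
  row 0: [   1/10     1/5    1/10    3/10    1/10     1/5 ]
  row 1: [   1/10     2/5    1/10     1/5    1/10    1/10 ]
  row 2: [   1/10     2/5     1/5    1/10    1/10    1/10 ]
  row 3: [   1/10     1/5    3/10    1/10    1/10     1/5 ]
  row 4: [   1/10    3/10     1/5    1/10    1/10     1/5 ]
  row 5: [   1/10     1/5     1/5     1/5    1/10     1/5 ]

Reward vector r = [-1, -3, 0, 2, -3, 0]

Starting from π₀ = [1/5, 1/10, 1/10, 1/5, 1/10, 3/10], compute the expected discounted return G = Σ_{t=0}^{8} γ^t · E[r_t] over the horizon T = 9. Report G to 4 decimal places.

t=0: π = [0.2000, 0.1000, 0.1000, 0.2000, 0.1000, 0.3000], E[r] = -0.4000, γ^t·E[r] = -0.400000, running G = -0.400000
t=1: π = [0.1000, 0.2500, 0.1900, 0.1800, 0.1000, 0.1800], E[r] = -0.7900, γ^t·E[r] = -0.632000, running G = -1.032000
t=2: π = [0.1000, 0.2980, 0.1830, 0.1630, 0.1000, 0.1560], E[r] = -0.9680, γ^t·E[r] = -0.619520, running G = -1.651520
t=3: π = [0.1000, 0.3062, 0.1765, 0.1654, 0.1000, 0.1519], E[r] = -0.9878, γ^t·E[r] = -0.505754, running G = -2.157274
t=4: π = [0.1000, 0.3065, 0.1759, 0.1658, 0.1000, 0.1517], E[r] = -0.9880, γ^t·E[r] = -0.404685, running G = -2.561958
t=5: π = [0.1000, 0.3065, 0.1759, 0.1658, 0.1000, 0.1518], E[r] = -0.9878, γ^t·E[r] = -0.323690, running G = -2.885648
t=6: π = [0.1000, 0.3065, 0.1759, 0.1658, 0.1000, 0.1518], E[r] = -0.9878, γ^t·E[r] = -0.258946, running G = -3.144594
t=7: π = [0.1000, 0.3065, 0.1759, 0.1658, 0.1000, 0.1518], E[r] = -0.9878, γ^t·E[r] = -0.207157, running G = -3.351751
t=8: π = [0.1000, 0.3065, 0.1759, 0.1658, 0.1000, 0.1518], E[r] = -0.9878, γ^t·E[r] = -0.165726, running G = -3.517477

G = -3.5175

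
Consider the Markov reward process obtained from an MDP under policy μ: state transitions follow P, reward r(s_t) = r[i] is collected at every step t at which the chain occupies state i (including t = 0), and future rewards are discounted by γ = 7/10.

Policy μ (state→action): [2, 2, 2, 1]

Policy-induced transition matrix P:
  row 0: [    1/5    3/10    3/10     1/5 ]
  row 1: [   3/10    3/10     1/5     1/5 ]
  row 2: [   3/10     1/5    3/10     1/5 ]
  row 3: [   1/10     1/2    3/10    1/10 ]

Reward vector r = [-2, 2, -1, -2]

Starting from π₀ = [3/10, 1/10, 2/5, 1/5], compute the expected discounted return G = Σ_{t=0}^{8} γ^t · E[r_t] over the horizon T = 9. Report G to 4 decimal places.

G = -2.3005

t=0: π = [0.3000, 0.1000, 0.4000, 0.2000], E[r] = -1.2000, γ^t·E[r] = -1.200000, running G = -1.200000
t=1: π = [0.2300, 0.3000, 0.2900, 0.1800], E[r] = -0.5100, γ^t·E[r] = -0.357000, running G = -1.557000
t=2: π = [0.2410, 0.3070, 0.2700, 0.1820], E[r] = -0.5020, γ^t·E[r] = -0.245980, running G = -1.802980
t=3: π = [0.2395, 0.3094, 0.2693, 0.1818], E[r] = -0.4931, γ^t·E[r] = -0.169133, running G = -1.972113
t=4: π = [0.2397, 0.3094, 0.2691, 0.1818], E[r] = -0.4932, γ^t·E[r] = -0.118422, running G = -2.090535
t=5: π = [0.2397, 0.3095, 0.2691, 0.1818], E[r] = -0.4931, γ^t·E[r] = -0.082877, running G = -2.173413
t=6: π = [0.2397, 0.3095, 0.2691, 0.1818], E[r] = -0.4931, γ^t·E[r] = -0.058014, running G = -2.231427
t=7: π = [0.2397, 0.3095, 0.2691, 0.1818], E[r] = -0.4931, γ^t·E[r] = -0.040610, running G = -2.272037
t=8: π = [0.2397, 0.3095, 0.2691, 0.1818], E[r] = -0.4931, γ^t·E[r] = -0.028427, running G = -2.300464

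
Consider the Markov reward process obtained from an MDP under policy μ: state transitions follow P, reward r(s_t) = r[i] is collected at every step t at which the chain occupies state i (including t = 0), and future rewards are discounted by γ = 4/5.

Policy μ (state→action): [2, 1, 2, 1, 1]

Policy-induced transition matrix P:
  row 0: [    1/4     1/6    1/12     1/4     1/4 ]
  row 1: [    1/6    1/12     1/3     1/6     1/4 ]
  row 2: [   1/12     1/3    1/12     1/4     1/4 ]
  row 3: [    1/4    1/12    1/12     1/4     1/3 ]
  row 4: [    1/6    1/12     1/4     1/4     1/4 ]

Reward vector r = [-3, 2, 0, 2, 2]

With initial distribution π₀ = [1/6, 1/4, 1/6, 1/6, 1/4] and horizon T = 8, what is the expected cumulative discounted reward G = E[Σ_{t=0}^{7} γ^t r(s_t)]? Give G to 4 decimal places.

t=0: π = [0.1667, 0.2500, 0.1667, 0.1667, 0.2500], E[r] = 0.8333, γ^t·E[r] = 0.833333, running G = 0.833333
t=1: π = [0.1806, 0.1389, 0.1875, 0.2292, 0.2639], E[r] = 0.7222, γ^t·E[r] = 0.577778, running G = 1.411111
t=2: π = [0.1852, 0.1453, 0.1620, 0.2384, 0.2691], E[r] = 0.7500, γ^t·E[r] = 0.480000, running G = 1.891111
t=3: π = [0.1885, 0.1393, 0.1645, 0.2379, 0.2699], E[r] = 0.7287, γ^t·E[r] = 0.373086, running G = 2.264198
t=4: π = [0.1885, 0.1402, 0.1631, 0.2384, 0.2698], E[r] = 0.7313, γ^t·E[r] = 0.299539, running G = 2.563737
t=5: π = [0.1886, 0.1398, 0.1633, 0.2383, 0.2699], E[r] = 0.7301, γ^t·E[r] = 0.239233, running G = 2.802969
t=6: π = [0.1886, 0.1399, 0.1633, 0.2383, 0.2699], E[r] = 0.7303, γ^t·E[r] = 0.191441, running G = 2.994411
t=7: π = [0.1886, 0.1399, 0.1633, 0.2383, 0.2699], E[r] = 0.7302, γ^t·E[r] = 0.153138, running G = 3.147549

G = 3.1475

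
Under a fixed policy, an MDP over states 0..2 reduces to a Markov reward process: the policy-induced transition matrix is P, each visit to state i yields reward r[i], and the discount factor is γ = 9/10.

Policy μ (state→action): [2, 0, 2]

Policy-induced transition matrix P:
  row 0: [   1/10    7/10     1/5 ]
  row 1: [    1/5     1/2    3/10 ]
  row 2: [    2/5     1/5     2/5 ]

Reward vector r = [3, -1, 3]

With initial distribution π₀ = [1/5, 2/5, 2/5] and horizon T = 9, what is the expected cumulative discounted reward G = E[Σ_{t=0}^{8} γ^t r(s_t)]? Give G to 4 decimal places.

t=0: π = [0.2000, 0.4000, 0.4000], E[r] = 1.4000, γ^t·E[r] = 1.400000, running G = 1.400000
t=1: π = [0.2600, 0.4200, 0.3200], E[r] = 1.3200, γ^t·E[r] = 1.188000, running G = 2.588000
t=2: π = [0.2380, 0.4560, 0.3060], E[r] = 1.1760, γ^t·E[r] = 0.952560, running G = 3.540560
t=3: π = [0.2374, 0.4558, 0.3068], E[r] = 1.1768, γ^t·E[r] = 0.857887, running G = 4.398447
t=4: π = [0.2376, 0.4554, 0.3069], E[r] = 1.1782, γ^t·E[r] = 0.773043, running G = 5.171490
t=5: π = [0.2376, 0.4554, 0.3069], E[r] = 1.1782, γ^t·E[r] = 0.695734, running G = 5.867225
t=6: π = [0.2376, 0.4554, 0.3069], E[r] = 1.1782, γ^t·E[r] = 0.626153, running G = 6.493378
t=7: π = [0.2376, 0.4554, 0.3069], E[r] = 1.1782, γ^t·E[r] = 0.563538, running G = 7.056916
t=8: π = [0.2376, 0.4554, 0.3069], E[r] = 1.1782, γ^t·E[r] = 0.507184, running G = 7.564100

G = 7.5641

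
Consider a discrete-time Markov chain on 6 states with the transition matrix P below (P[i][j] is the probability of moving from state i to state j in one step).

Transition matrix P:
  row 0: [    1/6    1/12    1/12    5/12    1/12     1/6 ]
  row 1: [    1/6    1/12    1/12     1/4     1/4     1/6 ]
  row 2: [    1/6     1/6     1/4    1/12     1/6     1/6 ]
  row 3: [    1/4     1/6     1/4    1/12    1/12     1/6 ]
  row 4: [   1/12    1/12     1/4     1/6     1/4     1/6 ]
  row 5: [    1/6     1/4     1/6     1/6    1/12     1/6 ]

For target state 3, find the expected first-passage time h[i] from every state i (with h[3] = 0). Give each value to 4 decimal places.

h = [3.6826, 4.5373, 5.3857, 0.0000, 5.1280, 4.8877]

First-step conditioning: h[3] = 0; for i ≠ 3, h[i] = 1 + Σ_k P[i][k]·h[k].
  h[0] = 1 + 1/6·h[0] + 1/12·h[1] + 1/12·h[2] + 1/12·h[4] + 1/6·h[5]
  h[1] = 1 + 1/6·h[0] + 1/12·h[1] + 1/12·h[2] + 1/4·h[4] + 1/6·h[5]
  h[2] = 1 + 1/6·h[0] + 1/6·h[1] + 1/4·h[2] + 1/6·h[4] + 1/6·h[5]
  h[4] = 1 + 1/12·h[0] + 1/12·h[1] + 1/4·h[2] + 1/4·h[4] + 1/6·h[5]
  h[5] = 1 + 1/6·h[0] + 1/4·h[1] + 1/6·h[2] + 1/12·h[4] + 1/6·h[5]
Solving the 5×5 linear system over states ≠ 3 gives exactly h = [4688/1273, 304/67, 6856/1273, 0, 6528/1273, 6222/1273] (h[3] = 0 is the target).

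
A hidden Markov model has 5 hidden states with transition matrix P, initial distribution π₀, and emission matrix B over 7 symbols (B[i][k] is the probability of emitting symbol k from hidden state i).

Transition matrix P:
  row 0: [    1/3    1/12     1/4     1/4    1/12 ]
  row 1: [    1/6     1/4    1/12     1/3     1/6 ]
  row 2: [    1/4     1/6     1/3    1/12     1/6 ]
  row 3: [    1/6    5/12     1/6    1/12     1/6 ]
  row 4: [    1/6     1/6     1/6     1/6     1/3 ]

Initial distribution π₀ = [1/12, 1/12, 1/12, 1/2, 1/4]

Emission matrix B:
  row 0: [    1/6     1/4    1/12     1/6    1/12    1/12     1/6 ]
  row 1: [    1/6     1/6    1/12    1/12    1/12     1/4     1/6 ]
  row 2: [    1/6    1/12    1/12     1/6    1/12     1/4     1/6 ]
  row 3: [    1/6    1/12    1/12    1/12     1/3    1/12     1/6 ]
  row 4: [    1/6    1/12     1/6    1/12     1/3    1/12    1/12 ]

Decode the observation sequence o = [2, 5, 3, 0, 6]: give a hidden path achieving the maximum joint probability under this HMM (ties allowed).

t=0: δ = [6.944e-03, 6.944e-03, 6.944e-03, 4.167e-02, 4.167e-02]  (obs o_0=2)
t=1: δ = [5.787e-04, 4.340e-03, 1.736e-03, 5.787e-04, 1.157e-03]  ψ = [3, 3, 3, 4, 4]  (obs o_1=5)
t=2: δ = [1.206e-04, 9.042e-05, 9.645e-05, 1.206e-04, 6.028e-05]  ψ = [1, 1, 2, 1, 1]  (obs o_2=3)
t=3: δ = [6.698e-06, 8.372e-06, 5.358e-06, 5.023e-06, 3.349e-06]  ψ = [0, 3, 2, 0, 3]  (obs o_3=0)
t=4: δ = [3.721e-07, 3.489e-07, 2.977e-07, 4.651e-07, 1.163e-07]  ψ = [0, 1, 2, 1, 1]  (obs o_4=6)
backtrack: best end state = 3; path = [3, 1, 3, 1, 3]

path = [3, 1, 3, 1, 3]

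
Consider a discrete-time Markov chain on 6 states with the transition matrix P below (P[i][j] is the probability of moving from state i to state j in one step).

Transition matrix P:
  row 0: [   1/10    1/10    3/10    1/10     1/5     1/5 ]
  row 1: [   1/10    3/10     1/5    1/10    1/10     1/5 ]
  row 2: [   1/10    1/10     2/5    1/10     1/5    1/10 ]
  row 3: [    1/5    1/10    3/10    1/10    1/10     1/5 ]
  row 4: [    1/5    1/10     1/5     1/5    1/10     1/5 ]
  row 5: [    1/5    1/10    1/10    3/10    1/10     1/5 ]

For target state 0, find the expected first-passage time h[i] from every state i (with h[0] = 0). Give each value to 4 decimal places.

h = [0.0000, 6.9083, 6.9170, 6.2183, 6.1485, 6.0786]

First-step conditioning: h[0] = 0; for i ≠ 0, h[i] = 1 + Σ_k P[i][k]·h[k].
  h[1] = 1 + 3/10·h[1] + 1/5·h[2] + 1/10·h[3] + 1/10·h[4] + 1/5·h[5]
  h[2] = 1 + 1/10·h[1] + 2/5·h[2] + 1/10·h[3] + 1/5·h[4] + 1/10·h[5]
  h[3] = 1 + 1/10·h[1] + 3/10·h[2] + 1/10·h[3] + 1/10·h[4] + 1/5·h[5]
  h[4] = 1 + 1/10·h[1] + 1/5·h[2] + 1/5·h[3] + 1/10·h[4] + 1/5·h[5]
  h[5] = 1 + 1/10·h[1] + 1/10·h[2] + 3/10·h[3] + 1/10·h[4] + 1/5·h[5]
Solving the 5×5 linear system over states ≠ 0 gives exactly h = [0, 1582/229, 1584/229, 1424/229, 1408/229, 1392/229] (h[0] = 0 is the target).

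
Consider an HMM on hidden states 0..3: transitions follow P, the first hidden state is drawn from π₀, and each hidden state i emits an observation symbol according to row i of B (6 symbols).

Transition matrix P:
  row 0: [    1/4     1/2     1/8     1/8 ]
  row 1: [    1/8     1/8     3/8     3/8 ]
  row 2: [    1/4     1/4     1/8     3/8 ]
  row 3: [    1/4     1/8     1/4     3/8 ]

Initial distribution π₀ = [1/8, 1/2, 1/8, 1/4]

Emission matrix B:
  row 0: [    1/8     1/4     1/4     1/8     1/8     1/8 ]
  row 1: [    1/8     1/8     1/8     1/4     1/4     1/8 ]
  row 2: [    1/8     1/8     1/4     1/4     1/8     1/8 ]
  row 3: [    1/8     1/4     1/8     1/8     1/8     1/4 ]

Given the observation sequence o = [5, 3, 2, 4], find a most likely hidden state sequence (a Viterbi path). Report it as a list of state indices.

path = [1, 2, 0, 1]

t=0: δ = [1.562e-02, 6.250e-02, 1.562e-02, 6.250e-02]  (obs o_0=5)
t=1: δ = [1.953e-03, 1.953e-03, 5.859e-03, 2.930e-03]  ψ = [3, 0, 1, 1]  (obs o_1=3)
t=2: δ = [3.662e-04, 1.831e-04, 1.831e-04, 2.747e-04]  ψ = [2, 2, 1, 2]  (obs o_2=2)
t=3: δ = [1.144e-05, 4.578e-05, 8.583e-06, 1.287e-05]  ψ = [0, 0, 1, 3]  (obs o_3=4)
backtrack: best end state = 1; path = [1, 2, 0, 1]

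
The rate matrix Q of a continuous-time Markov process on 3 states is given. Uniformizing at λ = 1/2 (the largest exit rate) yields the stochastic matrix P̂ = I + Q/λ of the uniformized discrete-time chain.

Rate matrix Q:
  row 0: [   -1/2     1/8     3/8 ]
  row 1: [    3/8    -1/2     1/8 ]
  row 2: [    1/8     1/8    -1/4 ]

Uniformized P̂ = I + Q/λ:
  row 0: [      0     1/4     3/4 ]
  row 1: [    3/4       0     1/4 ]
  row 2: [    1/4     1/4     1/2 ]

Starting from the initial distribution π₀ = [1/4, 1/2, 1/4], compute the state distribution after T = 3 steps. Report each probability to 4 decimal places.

t=0: π = [0.2500, 0.5000, 0.2500]
t=1: π = [0.4375, 0.1250, 0.4375]
t=2: π = [0.2031, 0.2188, 0.5781]
t=3: π = [0.3086, 0.1953, 0.4961]

π = [0.3086, 0.1953, 0.4961]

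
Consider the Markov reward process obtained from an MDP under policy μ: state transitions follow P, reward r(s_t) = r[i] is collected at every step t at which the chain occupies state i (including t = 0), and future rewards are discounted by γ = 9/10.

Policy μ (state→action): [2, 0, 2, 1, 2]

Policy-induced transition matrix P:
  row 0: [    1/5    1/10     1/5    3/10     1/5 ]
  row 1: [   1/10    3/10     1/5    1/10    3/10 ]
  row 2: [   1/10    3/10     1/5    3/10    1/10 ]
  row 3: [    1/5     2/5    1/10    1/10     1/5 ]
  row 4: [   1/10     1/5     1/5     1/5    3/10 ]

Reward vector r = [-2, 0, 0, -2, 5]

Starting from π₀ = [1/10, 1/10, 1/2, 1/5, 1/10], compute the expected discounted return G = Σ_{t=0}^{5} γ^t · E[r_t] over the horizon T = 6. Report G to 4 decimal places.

t=0: π = [0.1000, 0.1000, 0.5000, 0.2000, 0.1000], E[r] = -0.1000, γ^t·E[r] = -0.100000, running G = -0.100000
t=1: π = [0.1300, 0.2900, 0.1800, 0.2300, 0.1700], E[r] = 0.1300, γ^t·E[r] = 0.117000, running G = 0.017000
t=2: π = [0.1360, 0.2800, 0.1770, 0.1790, 0.2280], E[r] = 0.5100, γ^t·E[r] = 0.413100, running G = 0.430100
t=3: π = [0.1315, 0.2679, 0.1821, 0.1854, 0.2331], E[r] = 0.5317, γ^t·E[r] = 0.387609, running G = 0.817709
t=4: π = [0.1317, 0.2689, 0.1815, 0.1860, 0.2319], E[r] = 0.5240, γ^t·E[r] = 0.343803, running G = 1.161512
t=5: π = [0.1318, 0.2691, 0.1814, 0.1858, 0.2319], E[r] = 0.5245, γ^t·E[r] = 0.309711, running G = 1.471223

G = 1.4712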